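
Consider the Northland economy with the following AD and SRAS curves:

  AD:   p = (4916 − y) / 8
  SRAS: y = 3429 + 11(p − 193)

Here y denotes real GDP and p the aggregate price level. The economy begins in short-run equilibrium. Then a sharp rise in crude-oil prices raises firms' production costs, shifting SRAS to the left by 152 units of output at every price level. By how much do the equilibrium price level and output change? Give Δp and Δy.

This is a negative supply shock: SRAS shifts left.
New SRAS: y = 1154 + 11p.
Set AD = SRAS: 4916 − 8p = 1154 + 11p, so 3762 = 19p and p = 198.
y = 4916 − 8·198 = 3332.
Initially p = 190, y = 3396, so Δp = +8 and Δy = -64.

Δp = +8, Δy = -64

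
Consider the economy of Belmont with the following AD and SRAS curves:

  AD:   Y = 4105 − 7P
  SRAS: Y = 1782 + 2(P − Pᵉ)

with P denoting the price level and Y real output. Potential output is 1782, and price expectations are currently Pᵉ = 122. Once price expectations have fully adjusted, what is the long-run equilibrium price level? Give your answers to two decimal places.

Short run: with Pᵉ = 122, SRAS is Y = 1538 + 2P. Setting AD = SRAS gives 2567 = 9P, so P = 285.22 and Y = 4105 − 7P = 2108.44.
Output 2108.44 is above potential 1782, so over time expected prices rise and SRAS shifts left until Y returns to 1782.
Long run: Y = 1782 on the AD curve gives 1782 = 4105 − 7P, so P = 331.86.

Long-run P = 331.86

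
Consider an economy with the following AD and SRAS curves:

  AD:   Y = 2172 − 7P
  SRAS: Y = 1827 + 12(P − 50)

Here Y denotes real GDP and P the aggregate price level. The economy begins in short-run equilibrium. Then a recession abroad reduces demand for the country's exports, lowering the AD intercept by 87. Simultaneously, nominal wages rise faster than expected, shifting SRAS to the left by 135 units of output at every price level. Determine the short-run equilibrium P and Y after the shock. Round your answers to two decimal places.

P = 52.26, Y = 1719.16

After both shocks: AD is Y = 2085 − 7P and SRAS is Y = 1092 + 12P.
Setting them equal: 993 = 19P, so P = 52.26.
Substituting into AD, Y = 1719.16.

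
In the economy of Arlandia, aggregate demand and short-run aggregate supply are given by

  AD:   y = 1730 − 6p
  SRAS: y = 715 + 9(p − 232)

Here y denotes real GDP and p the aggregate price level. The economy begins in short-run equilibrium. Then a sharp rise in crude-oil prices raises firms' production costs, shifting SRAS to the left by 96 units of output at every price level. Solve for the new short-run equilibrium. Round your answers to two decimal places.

p = 213.27, y = 450.40

This is a negative supply shock: SRAS shifts left.
New SRAS: y = 9p − 1469.
Set AD = SRAS: 1730 − 6p = 9p − 1469, so 3199 = 15p and p = 213.27.
Substituting into AD, y = 450.40.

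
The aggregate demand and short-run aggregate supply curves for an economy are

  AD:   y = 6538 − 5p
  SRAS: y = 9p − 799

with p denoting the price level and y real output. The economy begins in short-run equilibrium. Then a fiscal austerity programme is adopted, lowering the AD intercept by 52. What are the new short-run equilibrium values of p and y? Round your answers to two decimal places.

This is a negative demand shock: AD shifts left.
New AD: y = 6486 − 5p.
Set AD = SRAS: 6486 − 5p = 9p − 799, so 7285 = 14p and p = 520.36.
Substituting into AD, y = 3884.21.

p = 520.36, y = 3884.21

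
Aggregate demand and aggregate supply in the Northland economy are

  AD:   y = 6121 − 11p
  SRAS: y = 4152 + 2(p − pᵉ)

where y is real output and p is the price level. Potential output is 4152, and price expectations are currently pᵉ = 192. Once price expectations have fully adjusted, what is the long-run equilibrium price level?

Long-run p = 179

Short run: with pᵉ = 192, SRAS is y = 3768 + 2p. Setting AD = SRAS gives 2353 = 13p, so p = 181 and y = 6121 − 11·181 = 4130.
Output 4130 is below potential 4152, so over time expected prices fall and SRAS shifts right until y returns to 4152.
Long run: y = 4152 on the AD curve gives 4152 = 6121 − 11p, so p = 179.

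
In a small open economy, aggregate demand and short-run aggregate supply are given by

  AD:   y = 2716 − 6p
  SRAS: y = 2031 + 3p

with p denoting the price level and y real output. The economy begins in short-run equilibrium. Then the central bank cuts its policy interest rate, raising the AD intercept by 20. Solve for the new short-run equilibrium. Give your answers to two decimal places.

This is a positive demand shock: AD shifts right.
New AD: y = 2736 − 6p.
Set AD = SRAS: 2736 − 6p = 2031 + 3p, so 705 = 9p and p = 78.33.
Substituting into AD, y = 2266.00.

p = 78.33, y = 2266.00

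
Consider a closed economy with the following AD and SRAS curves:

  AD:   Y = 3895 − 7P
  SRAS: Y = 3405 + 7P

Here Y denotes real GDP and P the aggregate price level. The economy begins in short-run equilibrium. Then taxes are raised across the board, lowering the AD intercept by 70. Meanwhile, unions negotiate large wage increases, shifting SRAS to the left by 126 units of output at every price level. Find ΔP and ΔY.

ΔP = +4, ΔY = -98

After both shocks: AD is Y = 3825 − 7P and SRAS is Y = 3279 + 7P.
Setting them equal: 546 = 14P, so P = 39.
Y = 3825 − 7·39 = 3552.
Initially P = 35, Y = 3650, so ΔP = +4 and ΔY = -98.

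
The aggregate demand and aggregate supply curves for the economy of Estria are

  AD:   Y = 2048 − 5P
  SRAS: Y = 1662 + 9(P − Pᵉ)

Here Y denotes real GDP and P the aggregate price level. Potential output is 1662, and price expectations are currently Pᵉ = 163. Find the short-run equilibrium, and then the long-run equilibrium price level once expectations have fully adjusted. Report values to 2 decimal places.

Short run: with Pᵉ = 163, SRAS is Y = 195 + 9P. Setting AD = SRAS gives 1853 = 14P, so P = 132.36 and Y = 2048 − 5P = 1386.21.
Output 1386.21 is below potential 1662, so over time expected prices fall and SRAS shifts right until Y returns to 1662.
Long run: Y = 1662 on the AD curve gives 1662 = 2048 − 5P, so P = 77.20.

Short run: P = 132.36, Y = 1386.21. Long run: P = 77.20.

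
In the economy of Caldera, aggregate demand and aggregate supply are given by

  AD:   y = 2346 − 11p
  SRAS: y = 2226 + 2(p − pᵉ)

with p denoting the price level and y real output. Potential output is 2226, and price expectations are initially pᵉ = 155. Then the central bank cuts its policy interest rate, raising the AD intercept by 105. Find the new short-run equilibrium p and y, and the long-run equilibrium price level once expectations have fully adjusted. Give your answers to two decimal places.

AD shifts right: new AD is y = 2451 − 11p. With pᵉ = 155, SRAS is y = 1916 + 2p.
Short run: 2451 − 11p = 1916 + 2p gives 535 = 13p, so p = 41.15 and y = 2451 − 11p = 1998.31.
y = 1998.31 is below potential 2226; expectations adjust and SRAS shifts right until y = 2226.
Long run: on the new AD curve, 2226 = 2451 − 11p gives p = 20.45.

Short run: p = 41.15, y = 1998.31. Long run: p = 20.45.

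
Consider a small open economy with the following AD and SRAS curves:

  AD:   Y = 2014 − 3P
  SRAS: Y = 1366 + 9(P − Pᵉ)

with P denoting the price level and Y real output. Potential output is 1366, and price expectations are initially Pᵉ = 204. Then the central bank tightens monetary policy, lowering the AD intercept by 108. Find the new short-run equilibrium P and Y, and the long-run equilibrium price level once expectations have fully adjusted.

AD shifts left: new AD is Y = 1906 − 3P. With Pᵉ = 204, SRAS is Y = 9P − 470.
Short run: 1906 − 3P = 9P − 470 gives 2376 = 12P, so P = 198 and Y = 1906 − 3·198 = 1312.
Y = 1312 is below potential 1366; expectations adjust and SRAS shifts right until Y = 1366.
Long run: on the new AD curve, 1366 = 1906 − 3P gives P = 180.

Short run: P = 198, Y = 1312. Long run: P = 180.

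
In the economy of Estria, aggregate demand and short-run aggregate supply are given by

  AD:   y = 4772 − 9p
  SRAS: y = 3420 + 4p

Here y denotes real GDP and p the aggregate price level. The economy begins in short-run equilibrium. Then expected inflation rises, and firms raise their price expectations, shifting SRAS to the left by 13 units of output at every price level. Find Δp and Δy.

This is a negative supply shock: SRAS shifts left.
New SRAS: y = 3407 + 4p.
Set AD = SRAS: 4772 − 9p = 3407 + 4p, so 1365 = 13p and p = 105.
y = 4772 − 9·105 = 3827.
Initially p = 104, y = 3836, so Δp = +1 and Δy = -9.

Δp = +1, Δy = -9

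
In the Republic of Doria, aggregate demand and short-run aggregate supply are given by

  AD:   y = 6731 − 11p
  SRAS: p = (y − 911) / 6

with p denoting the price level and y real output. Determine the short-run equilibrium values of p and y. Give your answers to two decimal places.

p = 342.35, y = 2965.12

Rearrange SRAS to y = 911 + 6p.
Set AD = SRAS: 6731 − 11p = 911 + 6p, so 5820 = 17p and p = 342.35.
Substituting into AD, y = 6731 − 11p = 2965.12.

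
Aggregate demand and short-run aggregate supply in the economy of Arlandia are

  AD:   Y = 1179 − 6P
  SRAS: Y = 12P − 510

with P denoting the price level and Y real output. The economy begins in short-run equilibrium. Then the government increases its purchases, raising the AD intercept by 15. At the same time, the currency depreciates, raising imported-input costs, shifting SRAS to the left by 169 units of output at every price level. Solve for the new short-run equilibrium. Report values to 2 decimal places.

P = 104.06, Y = 569.67

After both shocks: AD is Y = 1194 − 6P and SRAS is Y = 12P − 679.
Setting them equal: 1873 = 18P, so P = 104.06.
Substituting into AD, Y = 569.67.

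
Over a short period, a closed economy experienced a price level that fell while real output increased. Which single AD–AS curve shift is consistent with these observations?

P fell and Y rose. An AD shift moves P and Y in the same direction; an SRAS shift moves them in opposite directions.
Here P and Y moved in opposite directions, so the SRAS curve shifted.
Since Y rose, SRAS shifted right.

SRAS shifted right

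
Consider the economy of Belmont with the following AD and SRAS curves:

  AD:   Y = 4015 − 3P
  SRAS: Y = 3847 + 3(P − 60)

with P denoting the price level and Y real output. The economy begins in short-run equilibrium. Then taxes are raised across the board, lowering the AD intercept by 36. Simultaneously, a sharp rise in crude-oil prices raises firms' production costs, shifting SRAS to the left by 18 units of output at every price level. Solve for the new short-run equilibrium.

After both shocks: AD is Y = 3979 − 3P and SRAS is Y = 3649 + 3P.
Setting them equal: 330 = 6P, so P = 55.
Y = 3979 − 3·55 = 3814.

P = 55, Y = 3814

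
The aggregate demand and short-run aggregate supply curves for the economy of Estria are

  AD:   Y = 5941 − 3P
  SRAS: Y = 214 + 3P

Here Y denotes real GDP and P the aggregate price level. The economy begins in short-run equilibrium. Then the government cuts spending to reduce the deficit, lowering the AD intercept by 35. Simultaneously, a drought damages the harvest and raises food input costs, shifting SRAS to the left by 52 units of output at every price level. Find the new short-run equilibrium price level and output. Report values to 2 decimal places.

P = 957.33, Y = 3034.00

After both shocks: AD is Y = 5906 − 3P and SRAS is Y = 162 + 3P.
Setting them equal: 5744 = 6P, so P = 957.33.
Substituting into AD, Y = 3034.00.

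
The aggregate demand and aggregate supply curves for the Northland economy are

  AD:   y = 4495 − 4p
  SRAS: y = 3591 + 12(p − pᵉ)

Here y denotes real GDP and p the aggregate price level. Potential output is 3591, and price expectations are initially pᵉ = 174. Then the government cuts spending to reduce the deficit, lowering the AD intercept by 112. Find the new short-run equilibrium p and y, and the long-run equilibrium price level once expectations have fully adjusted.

AD shifts left: new AD is y = 4383 − 4p. With pᵉ = 174, SRAS is y = 1503 + 12p.
Short run: 4383 − 4p = 1503 + 12p gives 2880 = 16p, so p = 180 and y = 4383 − 4·180 = 3663.
y = 3663 is above potential 3591; expectations adjust and SRAS shifts left until y = 3591.
Long run: on the new AD curve, 3591 = 4383 − 4p gives p = 198.

Short run: p = 180, y = 3663. Long run: p = 198.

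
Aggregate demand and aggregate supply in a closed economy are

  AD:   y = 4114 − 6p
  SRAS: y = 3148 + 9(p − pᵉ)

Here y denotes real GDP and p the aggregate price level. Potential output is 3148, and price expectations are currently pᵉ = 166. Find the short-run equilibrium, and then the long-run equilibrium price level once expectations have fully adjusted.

Short run: with pᵉ = 166, SRAS is y = 1654 + 9p. Setting AD = SRAS gives 2460 = 15p, so p = 164 and y = 4114 − 6·164 = 3130.
Output 3130 is below potential 3148, so over time expected prices fall and SRAS shifts right until y returns to 3148.
Long run: y = 3148 on the AD curve gives 3148 = 4114 − 6p, so p = 161.

Short run: p = 164, y = 3130. Long run: p = 161.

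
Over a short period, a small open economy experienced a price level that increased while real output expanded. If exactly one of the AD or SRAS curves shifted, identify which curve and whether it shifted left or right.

AD shifted right

P rose and Y rose. An AD shift moves P and Y in the same direction; an SRAS shift moves them in opposite directions.
Here P and Y moved in the same direction, so the AD curve shifted.
Since Y rose, AD shifted right.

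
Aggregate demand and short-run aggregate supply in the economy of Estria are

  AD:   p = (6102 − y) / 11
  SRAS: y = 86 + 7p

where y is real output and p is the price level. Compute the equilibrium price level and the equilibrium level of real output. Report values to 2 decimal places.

Rearrange AD to y = 6102 − 11p.
Set AD = SRAS: 6102 − 11p = 86 + 7p, so 6016 = 18p and p = 334.22.
Substituting into AD, y = 6102 − 11p = 2425.56.

p = 334.22, y = 2425.56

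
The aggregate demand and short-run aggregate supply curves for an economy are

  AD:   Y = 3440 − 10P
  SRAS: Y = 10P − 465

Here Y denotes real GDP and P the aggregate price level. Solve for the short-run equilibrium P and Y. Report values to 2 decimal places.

P = 195.25, Y = 1487.50

Set AD = SRAS: 3440 − 10P = 10P − 465, so 3905 = 20P and P = 195.25.
Substituting into AD, Y = 3440 − 10P = 1487.50.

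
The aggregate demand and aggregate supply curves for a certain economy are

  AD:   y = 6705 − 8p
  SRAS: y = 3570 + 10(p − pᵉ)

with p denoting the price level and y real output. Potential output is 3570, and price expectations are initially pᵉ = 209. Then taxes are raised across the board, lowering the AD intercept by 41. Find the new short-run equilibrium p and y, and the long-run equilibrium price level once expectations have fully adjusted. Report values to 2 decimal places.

Short run: p = 288.00, y = 4360.00. Long run: p = 386.75.

AD shifts left: new AD is y = 6664 − 8p. With pᵉ = 209, SRAS is y = 1480 + 10p.
Short run: 6664 − 8p = 1480 + 10p gives 5184 = 18p, so p = 288.00 and y = 6664 − 8p = 4360.00.
y = 4360.00 is above potential 3570; expectations adjust and SRAS shifts left until y = 3570.
Long run: on the new AD curve, 3570 = 6664 − 8p gives p = 386.75.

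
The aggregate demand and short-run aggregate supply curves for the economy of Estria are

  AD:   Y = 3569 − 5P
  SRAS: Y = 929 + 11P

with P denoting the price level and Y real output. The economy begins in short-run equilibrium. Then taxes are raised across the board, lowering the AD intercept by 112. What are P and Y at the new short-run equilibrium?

P = 158, Y = 2667

This is a negative demand shock: AD shifts left.
New AD: Y = 3457 − 5P.
Set AD = SRAS: 3457 − 5P = 929 + 11P, so 2528 = 16P and P = 158.
Y = 3457 − 5·158 = 2667.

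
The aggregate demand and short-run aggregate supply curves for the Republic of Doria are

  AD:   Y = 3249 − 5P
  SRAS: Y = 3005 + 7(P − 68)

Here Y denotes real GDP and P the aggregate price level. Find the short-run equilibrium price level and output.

P = 60, Y = 2949

Write SRAS as Y = 3005 + 7P − 476 = 2529 + 7P.
Set AD = SRAS: 3249 − 5P = 2529 + 7P, so 720 = 12P and P = 60.
Then Y = 3249 − 5·60 = 2949.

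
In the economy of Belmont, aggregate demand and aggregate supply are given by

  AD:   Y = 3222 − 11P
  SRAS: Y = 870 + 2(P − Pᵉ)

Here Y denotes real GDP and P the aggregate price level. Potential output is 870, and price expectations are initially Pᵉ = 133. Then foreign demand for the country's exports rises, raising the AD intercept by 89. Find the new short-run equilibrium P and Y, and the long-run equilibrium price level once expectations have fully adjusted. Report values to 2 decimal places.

AD shifts right: new AD is Y = 3311 − 11P. With Pᵉ = 133, SRAS is Y = 604 + 2P.
Short run: 3311 − 11P = 604 + 2P gives 2707 = 13P, so P = 208.23 and Y = 3311 − 11P = 1020.46.
Y = 1020.46 is above potential 870; expectations adjust and SRAS shifts left until Y = 870.
Long run: on the new AD curve, 870 = 3311 − 11P gives P = 221.91.

Short run: P = 208.23, Y = 1020.46. Long run: P = 221.91.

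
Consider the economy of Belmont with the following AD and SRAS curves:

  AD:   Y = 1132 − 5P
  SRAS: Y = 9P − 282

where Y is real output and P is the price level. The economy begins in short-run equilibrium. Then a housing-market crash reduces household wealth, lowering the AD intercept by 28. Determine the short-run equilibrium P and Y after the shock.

This is a negative demand shock: AD shifts left.
New AD: Y = 1104 − 5P.
Set AD = SRAS: 1104 − 5P = 9P − 282, so 1386 = 14P and P = 99.
Y = 1104 − 5·99 = 609.

P = 99, Y = 609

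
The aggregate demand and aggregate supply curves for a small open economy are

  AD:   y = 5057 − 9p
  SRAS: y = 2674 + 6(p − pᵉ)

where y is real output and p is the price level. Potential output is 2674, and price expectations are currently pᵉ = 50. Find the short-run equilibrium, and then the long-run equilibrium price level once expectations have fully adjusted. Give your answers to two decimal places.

Short run: p = 178.87, y = 3447.20. Long run: p = 264.78.

Short run: with pᵉ = 50, SRAS is y = 2374 + 6p. Setting AD = SRAS gives 2683 = 15p, so p = 178.87 and y = 5057 − 9p = 3447.20.
Output 3447.20 is above potential 2674, so over time expected prices rise and SRAS shifts left until y returns to 2674.
Long run: y = 2674 on the AD curve gives 2674 = 5057 − 9p, so p = 264.78.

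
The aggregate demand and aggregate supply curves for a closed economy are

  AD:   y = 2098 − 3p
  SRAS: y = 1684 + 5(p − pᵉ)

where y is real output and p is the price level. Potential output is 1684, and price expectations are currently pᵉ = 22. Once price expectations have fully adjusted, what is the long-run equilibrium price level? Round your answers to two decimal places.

Short run: with pᵉ = 22, SRAS is y = 1574 + 5p. Setting AD = SRAS gives 524 = 8p, so p = 65.50 and y = 2098 − 3p = 1901.50.
Output 1901.50 is above potential 1684, so over time expected prices rise and SRAS shifts left until y returns to 1684.
Long run: y = 1684 on the AD curve gives 1684 = 2098 − 3p, so p = 138.00.

Long-run p = 138.00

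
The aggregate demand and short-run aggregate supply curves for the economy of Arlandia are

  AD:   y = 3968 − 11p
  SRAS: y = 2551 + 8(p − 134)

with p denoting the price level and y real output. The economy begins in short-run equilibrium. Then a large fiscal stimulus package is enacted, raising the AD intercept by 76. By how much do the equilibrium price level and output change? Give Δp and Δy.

Δp = +4, Δy = +32

This is a positive demand shock: AD shifts right.
New AD: y = 4044 − 11p.
SRAS can be written y = 1479 + 8p.
Set AD = SRAS: 4044 − 11p = 1479 + 8p, so 2565 = 19p and p = 135.
y = 4044 − 11·135 = 2559.
Initially p = 131, y = 2527, so Δp = +4 and Δy = +32.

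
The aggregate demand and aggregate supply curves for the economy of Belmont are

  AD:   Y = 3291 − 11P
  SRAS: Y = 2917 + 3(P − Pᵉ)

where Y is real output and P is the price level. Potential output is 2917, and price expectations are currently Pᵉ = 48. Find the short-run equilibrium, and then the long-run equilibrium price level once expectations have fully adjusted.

Short run: with Pᵉ = 48, SRAS is Y = 2773 + 3P. Setting AD = SRAS gives 518 = 14P, so P = 37 and Y = 3291 − 11·37 = 2884.
Output 2884 is below potential 2917, so over time expected prices fall and SRAS shifts right until Y returns to 2917.
Long run: Y = 2917 on the AD curve gives 2917 = 3291 − 11P, so P = 34.

Short run: P = 37, Y = 2884. Long run: P = 34.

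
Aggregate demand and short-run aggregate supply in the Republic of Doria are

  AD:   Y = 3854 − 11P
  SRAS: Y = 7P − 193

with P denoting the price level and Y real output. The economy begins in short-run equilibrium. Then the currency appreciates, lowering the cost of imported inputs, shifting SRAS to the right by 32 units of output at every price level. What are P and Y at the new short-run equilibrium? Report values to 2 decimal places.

This is a positive supply shock: SRAS shifts right.
New SRAS: Y = 7P − 161.
Set AD = SRAS: 3854 − 11P = 7P − 161, so 4015 = 18P and P = 223.06.
Substituting into AD, Y = 1400.39.

P = 223.06, Y = 1400.39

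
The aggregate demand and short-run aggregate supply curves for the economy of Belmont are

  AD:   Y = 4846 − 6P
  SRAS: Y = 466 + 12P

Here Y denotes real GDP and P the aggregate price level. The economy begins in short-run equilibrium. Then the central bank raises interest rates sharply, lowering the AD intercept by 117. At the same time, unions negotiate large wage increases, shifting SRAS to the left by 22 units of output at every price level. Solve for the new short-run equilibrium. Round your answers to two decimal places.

P = 238.06, Y = 3300.67

After both shocks: AD is Y = 4729 − 6P and SRAS is Y = 444 + 12P.
Setting them equal: 4285 = 18P, so P = 238.06.
Substituting into AD, Y = 3300.67.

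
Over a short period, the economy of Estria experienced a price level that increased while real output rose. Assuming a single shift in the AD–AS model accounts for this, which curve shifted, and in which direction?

AD shifted right

P rose and Y rose. An AD shift moves P and Y in the same direction; an SRAS shift moves them in opposite directions.
Here P and Y moved in the same direction, so the AD curve shifted.
Since Y rose, AD shifted right.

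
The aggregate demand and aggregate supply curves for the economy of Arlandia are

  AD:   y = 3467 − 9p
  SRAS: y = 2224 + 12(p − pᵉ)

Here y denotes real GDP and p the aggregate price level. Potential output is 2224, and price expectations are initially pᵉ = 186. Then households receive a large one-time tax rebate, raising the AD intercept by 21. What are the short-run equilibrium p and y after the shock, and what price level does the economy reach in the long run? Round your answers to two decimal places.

Short run: p = 166.48, y = 1989.71. Long run: p = 140.44.

AD shifts right: new AD is y = 3488 − 9p. With pᵉ = 186, SRAS is y = 12p − 8.
Short run: 3488 − 9p = 12p − 8 gives 3496 = 21p, so p = 166.48 and y = 3488 − 9p = 1989.71.
y = 1989.71 is below potential 2224; expectations adjust and SRAS shifts right until y = 2224.
Long run: on the new AD curve, 2224 = 3488 − 9p gives p = 140.44.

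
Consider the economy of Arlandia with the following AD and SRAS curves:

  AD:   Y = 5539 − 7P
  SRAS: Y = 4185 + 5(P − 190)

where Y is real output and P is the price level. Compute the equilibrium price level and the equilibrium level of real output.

P = 192, Y = 4195

Write SRAS as Y = 4185 + 5P − 950 = 3235 + 5P.
Set AD = SRAS: 5539 − 7P = 3235 + 5P, so 2304 = 12P and P = 192.
Then Y = 5539 − 7·192 = 4195.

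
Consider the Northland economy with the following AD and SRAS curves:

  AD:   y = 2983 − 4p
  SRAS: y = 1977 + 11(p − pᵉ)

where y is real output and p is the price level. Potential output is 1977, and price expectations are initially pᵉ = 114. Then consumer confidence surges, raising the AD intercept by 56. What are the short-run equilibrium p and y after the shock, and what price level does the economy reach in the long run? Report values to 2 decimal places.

Short run: p = 154.40, y = 2421.40. Long run: p = 265.50.

AD shifts right: new AD is y = 3039 − 4p. With pᵉ = 114, SRAS is y = 723 + 11p.
Short run: 3039 − 4p = 723 + 11p gives 2316 = 15p, so p = 154.40 and y = 3039 − 4p = 2421.40.
y = 2421.40 is above potential 1977; expectations adjust and SRAS shifts left until y = 1977.
Long run: on the new AD curve, 1977 = 3039 − 4p gives p = 265.50.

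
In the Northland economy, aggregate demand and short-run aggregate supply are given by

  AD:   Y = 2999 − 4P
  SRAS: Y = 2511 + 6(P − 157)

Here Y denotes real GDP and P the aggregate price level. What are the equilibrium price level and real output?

P = 143, Y = 2427

Write SRAS as Y = 2511 + 6P − 942 = 1569 + 6P.
Set AD = SRAS: 2999 − 4P = 1569 + 6P, so 1430 = 10P and P = 143.
Then Y = 2999 − 4·143 = 2427.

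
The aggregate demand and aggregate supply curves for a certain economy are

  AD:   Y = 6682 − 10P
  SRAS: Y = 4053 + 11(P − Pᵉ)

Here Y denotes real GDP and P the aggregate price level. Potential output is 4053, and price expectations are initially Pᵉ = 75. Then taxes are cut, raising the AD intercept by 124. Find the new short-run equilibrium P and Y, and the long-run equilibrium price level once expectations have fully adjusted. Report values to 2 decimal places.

AD shifts right: new AD is Y = 6806 − 10P. With Pᵉ = 75, SRAS is Y = 3228 + 11P.
Short run: 6806 − 10P = 3228 + 11P gives 3578 = 21P, so P = 170.38 and Y = 6806 − 10P = 5102.19.
Y = 5102.19 is above potential 4053; expectations adjust and SRAS shifts left until Y = 4053.
Long run: on the new AD curve, 4053 = 6806 − 10P gives P = 275.30.

Short run: P = 170.38, Y = 5102.19. Long run: P = 275.30.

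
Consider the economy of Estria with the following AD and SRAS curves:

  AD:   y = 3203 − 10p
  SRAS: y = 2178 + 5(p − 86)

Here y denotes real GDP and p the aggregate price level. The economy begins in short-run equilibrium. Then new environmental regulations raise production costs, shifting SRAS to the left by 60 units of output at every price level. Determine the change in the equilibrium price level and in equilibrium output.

Δp = +4, Δy = -40

This is a negative supply shock: SRAS shifts left.
New SRAS: y = 1688 + 5p.
Set AD = SRAS: 3203 − 10p = 1688 + 5p, so 1515 = 15p and p = 101.
y = 3203 − 10·101 = 2193.
Initially p = 97, y = 2233, so Δp = +4 and Δy = -40.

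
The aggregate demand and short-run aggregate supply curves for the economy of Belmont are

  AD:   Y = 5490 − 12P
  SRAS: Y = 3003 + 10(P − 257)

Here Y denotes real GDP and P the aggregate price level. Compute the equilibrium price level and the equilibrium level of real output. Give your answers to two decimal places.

Write SRAS as Y = 3003 + 10P − 2570 = 433 + 10P.
Set AD = SRAS: 5490 − 12P = 433 + 10P, so 5057 = 22P and P = 229.86.
Substituting into AD, Y = 5490 − 12P = 2731.64.

P = 229.86, Y = 2731.64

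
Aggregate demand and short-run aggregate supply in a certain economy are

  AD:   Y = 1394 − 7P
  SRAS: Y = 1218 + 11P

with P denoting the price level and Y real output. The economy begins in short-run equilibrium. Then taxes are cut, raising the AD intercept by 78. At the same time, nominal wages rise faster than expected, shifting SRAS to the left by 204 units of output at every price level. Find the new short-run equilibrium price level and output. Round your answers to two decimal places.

After both shocks: AD is Y = 1472 − 7P and SRAS is Y = 1014 + 11P.
Setting them equal: 458 = 18P, so P = 25.44.
Substituting into AD, Y = 1293.89.

P = 25.44, Y = 1293.89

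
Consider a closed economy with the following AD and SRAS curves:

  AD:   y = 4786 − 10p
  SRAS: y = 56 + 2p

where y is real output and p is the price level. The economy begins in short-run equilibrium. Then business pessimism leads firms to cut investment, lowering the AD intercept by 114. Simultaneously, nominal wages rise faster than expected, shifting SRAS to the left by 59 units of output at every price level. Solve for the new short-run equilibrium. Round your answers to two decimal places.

After both shocks: AD is y = 4672 − 10p and SRAS is y = 2p − 3.
Setting them equal: 4675 = 12p, so p = 389.58.
Substituting into AD, y = 776.17.

p = 389.58, y = 776.17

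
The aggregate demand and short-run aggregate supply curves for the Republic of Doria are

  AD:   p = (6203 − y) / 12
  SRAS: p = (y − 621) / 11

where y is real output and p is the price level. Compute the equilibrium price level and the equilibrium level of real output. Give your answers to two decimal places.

Rearrange AD to y = 6203 − 12p.
Rearrange SRAS to y = 621 + 11p.
Set AD = SRAS: 6203 − 12p = 621 + 11p, so 5582 = 23p and p = 242.70.
Substituting into AD, y = 6203 − 12p = 3290.65.

p = 242.70, y = 3290.65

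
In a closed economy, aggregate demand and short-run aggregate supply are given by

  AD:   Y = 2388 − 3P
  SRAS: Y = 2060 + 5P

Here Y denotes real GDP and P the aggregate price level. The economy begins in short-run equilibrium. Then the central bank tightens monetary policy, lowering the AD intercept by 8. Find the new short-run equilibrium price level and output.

P = 40, Y = 2260

This is a negative demand shock: AD shifts left.
New AD: Y = 2380 − 3P.
Set AD = SRAS: 2380 − 3P = 2060 + 5P, so 320 = 8P and P = 40.
Y = 2380 − 3·40 = 2260.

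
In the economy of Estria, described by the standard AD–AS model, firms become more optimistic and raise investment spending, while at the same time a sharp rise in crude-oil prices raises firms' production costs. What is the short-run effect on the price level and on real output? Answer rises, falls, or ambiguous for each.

Price level: rises; output: ambiguous

The first event is a positive demand shock: AD shifts right, which by itself pushes P up and Y up.
The second is an adverse supply shock: SRAS shifts left, which by itself pushes P up and Y down.
Both shocks push P up, so P rises. The two shocks push Y in opposite directions, so the effect on Y is ambiguous.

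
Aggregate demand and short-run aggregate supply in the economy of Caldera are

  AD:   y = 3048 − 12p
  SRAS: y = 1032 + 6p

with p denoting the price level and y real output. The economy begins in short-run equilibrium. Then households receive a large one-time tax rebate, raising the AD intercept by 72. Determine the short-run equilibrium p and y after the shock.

p = 116, y = 1728

This is a positive demand shock: AD shifts right.
New AD: y = 3120 − 12p.
Set AD = SRAS: 3120 − 12p = 1032 + 6p, so 2088 = 18p and p = 116.
y = 3120 − 12·116 = 1728.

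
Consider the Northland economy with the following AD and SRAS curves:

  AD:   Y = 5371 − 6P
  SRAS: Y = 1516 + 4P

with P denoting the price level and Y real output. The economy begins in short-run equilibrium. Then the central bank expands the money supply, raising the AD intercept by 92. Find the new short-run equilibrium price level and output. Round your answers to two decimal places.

This is a positive demand shock: AD shifts right.
New AD: Y = 5463 − 6P.
Set AD = SRAS: 5463 − 6P = 1516 + 4P, so 3947 = 10P and P = 394.70.
Substituting into AD, Y = 3094.80.

P = 394.70, Y = 3094.80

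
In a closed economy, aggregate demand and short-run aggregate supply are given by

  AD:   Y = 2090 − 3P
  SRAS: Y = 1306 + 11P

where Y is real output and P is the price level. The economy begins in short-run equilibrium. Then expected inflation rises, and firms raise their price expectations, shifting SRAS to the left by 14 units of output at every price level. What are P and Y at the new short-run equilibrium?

P = 57, Y = 1919

This is a negative supply shock: SRAS shifts left.
New SRAS: Y = 1292 + 11P.
Set AD = SRAS: 2090 − 3P = 1292 + 11P, so 798 = 14P and P = 57.
Y = 2090 − 3·57 = 1919.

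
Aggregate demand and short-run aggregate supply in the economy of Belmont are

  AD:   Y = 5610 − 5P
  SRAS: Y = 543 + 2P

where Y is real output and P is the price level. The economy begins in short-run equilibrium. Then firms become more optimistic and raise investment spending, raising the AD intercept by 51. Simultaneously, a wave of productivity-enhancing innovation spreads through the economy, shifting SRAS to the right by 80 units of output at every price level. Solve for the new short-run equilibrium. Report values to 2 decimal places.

After both shocks: AD is Y = 5661 − 5P and SRAS is Y = 623 + 2P.
Setting them equal: 5038 = 7P, so P = 719.71.
Substituting into AD, Y = 2062.43.

P = 719.71, Y = 2062.43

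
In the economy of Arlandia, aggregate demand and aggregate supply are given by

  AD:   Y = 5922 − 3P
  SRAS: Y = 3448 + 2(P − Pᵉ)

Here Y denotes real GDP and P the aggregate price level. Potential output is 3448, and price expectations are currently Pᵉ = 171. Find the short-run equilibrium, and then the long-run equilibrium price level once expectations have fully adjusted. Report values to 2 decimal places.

Short run: with Pᵉ = 171, SRAS is Y = 3106 + 2P. Setting AD = SRAS gives 2816 = 5P, so P = 563.20 and Y = 5922 − 3P = 4232.40.
Output 4232.40 is above potential 3448, so over time expected prices rise and SRAS shifts left until Y returns to 3448.
Long run: Y = 3448 on the AD curve gives 3448 = 5922 − 3P, so P = 824.67.

Short run: P = 563.20, Y = 4232.40. Long run: P = 824.67.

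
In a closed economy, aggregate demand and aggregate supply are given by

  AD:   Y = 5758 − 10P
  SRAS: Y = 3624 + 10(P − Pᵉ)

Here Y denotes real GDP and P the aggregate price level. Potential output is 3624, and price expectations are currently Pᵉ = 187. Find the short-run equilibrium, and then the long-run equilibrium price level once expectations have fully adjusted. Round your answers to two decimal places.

Short run: with Pᵉ = 187, SRAS is Y = 1754 + 10P. Setting AD = SRAS gives 4004 = 20P, so P = 200.20 and Y = 5758 − 10P = 3756.00.
Output 3756.00 is above potential 3624, so over time expected prices rise and SRAS shifts left until Y returns to 3624.
Long run: Y = 3624 on the AD curve gives 3624 = 5758 − 10P, so P = 213.40.

Short run: P = 200.20, Y = 3756.00. Long run: P = 213.40.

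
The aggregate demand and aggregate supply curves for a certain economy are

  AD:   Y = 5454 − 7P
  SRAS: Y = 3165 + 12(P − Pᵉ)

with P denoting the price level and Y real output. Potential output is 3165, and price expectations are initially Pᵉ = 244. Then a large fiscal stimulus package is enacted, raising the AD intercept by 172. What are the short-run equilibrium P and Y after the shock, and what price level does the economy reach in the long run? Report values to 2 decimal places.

Short run: P = 283.63, Y = 3640.58. Long run: P = 351.57.

AD shifts right: new AD is Y = 5626 − 7P. With Pᵉ = 244, SRAS is Y = 237 + 12P.
Short run: 5626 − 7P = 237 + 12P gives 5389 = 19P, so P = 283.63 and Y = 5626 − 7P = 3640.58.
Y = 3640.58 is above potential 3165; expectations adjust and SRAS shifts left until Y = 3165.
Long run: on the new AD curve, 3165 = 5626 − 7P gives P = 351.57.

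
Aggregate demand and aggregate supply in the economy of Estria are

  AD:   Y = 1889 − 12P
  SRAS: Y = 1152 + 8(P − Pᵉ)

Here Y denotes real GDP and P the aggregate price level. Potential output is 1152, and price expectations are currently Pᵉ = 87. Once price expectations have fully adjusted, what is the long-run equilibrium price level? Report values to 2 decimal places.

Short run: with Pᵉ = 87, SRAS is Y = 456 + 8P. Setting AD = SRAS gives 1433 = 20P, so P = 71.65 and Y = 1889 − 12P = 1029.20.
Output 1029.20 is below potential 1152, so over time expected prices fall and SRAS shifts right until Y returns to 1152.
Long run: Y = 1152 on the AD curve gives 1152 = 1889 − 12P, so P = 61.42.

Long-run P = 61.42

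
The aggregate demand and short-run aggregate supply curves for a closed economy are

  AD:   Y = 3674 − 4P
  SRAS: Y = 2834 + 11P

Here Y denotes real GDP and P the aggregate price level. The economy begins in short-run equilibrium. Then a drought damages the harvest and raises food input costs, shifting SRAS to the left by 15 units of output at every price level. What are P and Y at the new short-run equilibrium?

P = 57, Y = 3446

This is a negative supply shock: SRAS shifts left.
New SRAS: Y = 2819 + 11P.
Set AD = SRAS: 3674 − 4P = 2819 + 11P, so 855 = 15P and P = 57.
Y = 3674 − 4·57 = 3446.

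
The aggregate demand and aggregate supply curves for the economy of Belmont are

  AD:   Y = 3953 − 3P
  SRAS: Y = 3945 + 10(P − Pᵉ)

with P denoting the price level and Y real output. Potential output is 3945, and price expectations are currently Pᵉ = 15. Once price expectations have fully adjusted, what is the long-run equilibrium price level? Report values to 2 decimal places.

Long-run P = 2.67

Short run: with Pᵉ = 15, SRAS is Y = 3795 + 10P. Setting AD = SRAS gives 158 = 13P, so P = 12.15 and Y = 3953 − 3P = 3916.54.
Output 3916.54 is below potential 3945, so over time expected prices fall and SRAS shifts right until Y returns to 3945.
Long run: Y = 3945 on the AD curve gives 3945 = 3953 − 3P, so P = 2.67.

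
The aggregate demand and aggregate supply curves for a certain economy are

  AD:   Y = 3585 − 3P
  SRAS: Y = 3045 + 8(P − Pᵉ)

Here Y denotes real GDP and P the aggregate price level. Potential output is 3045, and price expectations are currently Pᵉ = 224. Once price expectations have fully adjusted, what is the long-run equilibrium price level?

Short run: with Pᵉ = 224, SRAS is Y = 1253 + 8P. Setting AD = SRAS gives 2332 = 11P, so P = 212 and Y = 3585 − 3·212 = 2949.
Output 2949 is below potential 3045, so over time expected prices fall and SRAS shifts right until Y returns to 3045.
Long run: Y = 3045 on the AD curve gives 3045 = 3585 − 3P, so P = 180.

Long-run P = 180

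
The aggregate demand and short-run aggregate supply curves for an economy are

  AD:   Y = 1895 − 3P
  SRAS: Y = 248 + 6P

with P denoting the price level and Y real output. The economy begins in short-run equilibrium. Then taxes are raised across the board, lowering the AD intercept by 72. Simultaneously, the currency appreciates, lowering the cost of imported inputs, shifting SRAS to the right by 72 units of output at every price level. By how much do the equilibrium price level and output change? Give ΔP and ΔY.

ΔP = -16, ΔY = -24

After both shocks: AD is Y = 1823 − 3P and SRAS is Y = 320 + 6P.
Setting them equal: 1503 = 9P, so P = 167.
Y = 1823 − 3·167 = 1322.
Initially P = 183, Y = 1346, so ΔP = -16 and ΔY = -24.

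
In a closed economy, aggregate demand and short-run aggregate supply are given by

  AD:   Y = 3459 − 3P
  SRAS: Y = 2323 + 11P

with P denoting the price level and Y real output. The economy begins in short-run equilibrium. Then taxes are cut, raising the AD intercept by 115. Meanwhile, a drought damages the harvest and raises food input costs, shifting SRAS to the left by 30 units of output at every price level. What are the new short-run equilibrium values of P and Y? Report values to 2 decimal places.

P = 91.50, Y = 3299.50

After both shocks: AD is Y = 3574 − 3P and SRAS is Y = 2293 + 11P.
Setting them equal: 1281 = 14P, so P = 91.50.
Substituting into AD, Y = 3299.50.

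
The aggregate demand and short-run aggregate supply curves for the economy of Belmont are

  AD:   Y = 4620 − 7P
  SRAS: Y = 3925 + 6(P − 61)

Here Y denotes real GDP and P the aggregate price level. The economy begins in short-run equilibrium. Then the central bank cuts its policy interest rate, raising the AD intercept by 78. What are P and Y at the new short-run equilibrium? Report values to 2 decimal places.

This is a positive demand shock: AD shifts right.
New AD: Y = 4698 − 7P.
SRAS can be written Y = 3559 + 6P.
Set AD = SRAS: 4698 − 7P = 3559 + 6P, so 1139 = 13P and P = 87.62.
Substituting into AD, Y = 4084.69.

P = 87.62, Y = 4084.69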